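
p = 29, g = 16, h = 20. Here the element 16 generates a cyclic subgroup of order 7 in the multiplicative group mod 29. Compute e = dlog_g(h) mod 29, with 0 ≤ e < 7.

Successive powers of 16 modulo 29:
  16^0=1  16^1=16  16^2=24  16^3=7  16^4=25  16^5=23
  16^6=20
So 16^6 ≡ 20 (mod 29), giving e = 6.

6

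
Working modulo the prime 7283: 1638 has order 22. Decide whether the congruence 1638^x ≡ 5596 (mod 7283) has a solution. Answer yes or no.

5596 ∈ ⟨1638⟩ iff 5596^22 ≡ 1 (mod 7283), since |⟨1638⟩| = 22.
5596^22 mod 7283 = 1.
Since 1 = 1, 5596 lies in the subgroup.

yes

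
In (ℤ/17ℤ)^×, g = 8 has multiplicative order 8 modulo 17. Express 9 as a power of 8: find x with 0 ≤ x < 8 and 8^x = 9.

Successive powers of 8 modulo 17:
  8^0=1  8^1=8  8^2=13  8^3=2  8^4=16  8^5=9
So 8^5 ≡ 9 (mod 17), giving x = 5.

5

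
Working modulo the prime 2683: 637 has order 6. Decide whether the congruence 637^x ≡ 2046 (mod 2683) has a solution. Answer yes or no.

⟨637⟩ has order 6; its elements mod 2683 are {1, 636, 637, 2046, 2047, 2682}.
2046 is in this set.

yes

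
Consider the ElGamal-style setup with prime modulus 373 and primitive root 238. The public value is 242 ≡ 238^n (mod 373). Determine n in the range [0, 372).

227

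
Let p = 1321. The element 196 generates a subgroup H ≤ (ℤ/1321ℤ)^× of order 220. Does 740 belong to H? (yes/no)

yes

740 ∈ ⟨196⟩ iff 740^220 ≡ 1 (mod 1321), since |⟨196⟩| = 220.
740^220 mod 1321 = 1.
Since 1 = 1, 740 lies in the subgroup.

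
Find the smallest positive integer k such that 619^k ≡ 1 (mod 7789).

The order of 619 must divide p − 1 = 7788 = 2^2 · 3 · 11 · 59.
Divisors: 1, 2, 3, 4, 6, 11, 12, 22, 33, 44, 59, 66, 118, 132, 177, 236, 354, 649, 708, 1298, 1947, 2596, 3894, 7788.
Check each in increasing order: 619^1 ≡ 619;  619^2 ≡ 1500;  619^3 ≡ 1609;  619^4 ≡ 6768;  619^6 ≡ 2933;  619^11 ≡ 4309;  619^12 ≡ 3433;  619^22 ≡ 6294;  619^33 ≡ 7337;  619^44 ≡ 7371;  619^59 ≡ 3502;  619^66 ≡ 1790;  619^118 ≡ 4118;  619^132 ≡ 2821;  619^177 ≡ 3797;  619^236 ≡ 1271;  619^354 ≡ 7559;  619^649 ≡ 7555;  619^708 ≡ 6166;  619^1298 ≡ 233;  619^1947 ≡ 1.
Smallest exponent giving 1 is 1947.

1947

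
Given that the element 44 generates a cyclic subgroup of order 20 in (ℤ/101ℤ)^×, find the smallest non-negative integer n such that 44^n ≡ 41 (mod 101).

3

Successive powers of 44 modulo 101:
  44^0=1  44^1=44  44^2=17  44^3=41
So 44^3 ≡ 41 (mod 101), giving n = 3.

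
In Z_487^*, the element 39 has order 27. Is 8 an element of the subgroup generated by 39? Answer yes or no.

no

8 ∈ ⟨39⟩ iff 8^27 ≡ 1 (mod 487), since |⟨39⟩| = 27.
8^27 mod 487 = 254.
Since 254 ≠ 1, 8 does not lie in the subgroup.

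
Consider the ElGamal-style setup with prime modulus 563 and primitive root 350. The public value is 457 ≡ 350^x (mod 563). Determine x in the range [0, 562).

Baby-step giant-step with m = ceil(sqrt(562)) = 24.
Baby table (350^j mod 563 for j=0..23):
  0:1  1:350  2:329  3:298  4:145  5:80  6:413  7:422
  8:194  9:340  10:207  11:386  12:543  13:319  14:176  15:233
  16:478  17:89  18:185  19:5  20:61  21:519  22:364  23:162
Giant step factor: 350^(-24) ≡ 525 (mod 563).
Scan 457·525^i mod 563 for i = 0, 1, …:
  i=0: 457   i=1: 87   i=2: 72   i=3: 79
  i=4: 376   i=5: 350
Match at i=5, j=1: x = 5·24 + 1 = 121.

121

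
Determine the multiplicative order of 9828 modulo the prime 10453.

5226

The order of 9828 must divide p − 1 = 10452 = 2^2 · 3 · 13 · 67.
Divisors: 1, 2, 3, 4, 6, 12, 13, 26, 39, 52, 67, 78, 134, 156, 201, 268, 402, 804, 871, 1742, 2613, 3484, 5226, 10452.
Check each in increasing order: 9828^1 ≡ 9828;  9828^2 ≡ 3864;  9828^3 ≡ 10096;  9828^4 ≡ 3612;  9828^6 ≡ 2013;  9828^12 ≡ 6858;  9828^13 ≡ 9933;  9828^26 ≡ 9075;  9828^39 ≡ 5756;  9828^52 ≡ 6891;  9828^67 ≡ 1243;  9828^78 ≡ 5979;  9828^134 ≡ 8458;  9828^156 ≡ 9634;  9828^201 ≡ 8029;  9828^268 ≡ 7885;  9828^402 ≡ 1190;  9828^804 ≡ 4945;  9828^871 ≡ 271;  9828^1742 ≡ 270;  9828^2613 ≡ 10452;  9828^3484 ≡ 10182;  9828^5226 ≡ 1.
Smallest exponent giving 1 is 5226.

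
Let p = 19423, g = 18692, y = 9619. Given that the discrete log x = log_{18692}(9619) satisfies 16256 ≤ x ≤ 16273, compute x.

16263

Compute 18692^16256 mod 19423 = 10239, then multiply by 18692 repeatedly:
  18692^16256=10239  18692^16257=12569  18692^16258=18563  18692^16259=7124  18692^16260=17143
  18692^16261=15725  18692^16262=3441  18692^16263=9619
Found 9619 at exponent 16263.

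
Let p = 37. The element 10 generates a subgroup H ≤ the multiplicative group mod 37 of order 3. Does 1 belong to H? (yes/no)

yes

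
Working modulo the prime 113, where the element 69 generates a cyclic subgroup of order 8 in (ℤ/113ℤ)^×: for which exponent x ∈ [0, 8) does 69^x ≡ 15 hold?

2

Successive powers of 69 modulo 113:
  69^0=1  69^1=69  69^2=15
So 69^2 ≡ 15 (mod 113), giving x = 2.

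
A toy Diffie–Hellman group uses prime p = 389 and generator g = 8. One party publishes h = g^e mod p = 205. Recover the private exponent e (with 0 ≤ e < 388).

70

Baby-step giant-step with m = ceil(sqrt(388)) = 20.
Baby table (8^j mod 389 for j=0..19):
  0:1  1:8  2:64  3:123  4:206  5:92  6:347  7:53
  8:35  9:280  10:295  11:26  12:208  13:108  14:86  15:299
  16:58  17:75  18:211  19:132
Giant step factor: 8^(-20) ≡ 7 (mod 389).
Scan 205·7^i mod 389 for i = 0, 1, …:
  i=0: 205   i=1: 268   i=2: 320   i=3: 295
Match at i=3, j=10: e = 3·20 + 10 = 70.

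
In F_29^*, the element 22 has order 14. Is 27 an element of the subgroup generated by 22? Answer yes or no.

⟨22⟩ has order 14; its elements mod 29 are {1, 4, 5, 6, 7, 9, 13, 16, 20, 22, 23, 24, 25, 28}.
27 is not in this set.

no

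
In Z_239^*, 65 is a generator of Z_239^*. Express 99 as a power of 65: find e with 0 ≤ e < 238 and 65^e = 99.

156

Baby-step giant-step with m = ceil(sqrt(238)) = 16.
Baby table (65^j mod 239 for j=0..15):
  0:1  1:65  2:162  3:14  4:193  5:117  6:196  7:73
  8:204  9:115  10:66  11:227  12:176  13:207  14:71  15:74
Giant step factor: 65^(-16) ≡ 8 (mod 239).
Scan 99·8^i mod 239 for i = 0, 1, …:
  i=0: 99   i=1: 75   i=2: 122   i=3: 20
  i=4: 160   i=5: 85   i=6: 202   i=7: 182
  i=8: 22   i=9: 176
Match at i=9, j=12: e = 9·16 + 12 = 156.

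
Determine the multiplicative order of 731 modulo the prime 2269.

756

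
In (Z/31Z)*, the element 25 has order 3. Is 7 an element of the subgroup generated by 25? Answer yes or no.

no

⟨25⟩ has order 3; its elements mod 31 are {1, 5, 25}.
7 is not in this set.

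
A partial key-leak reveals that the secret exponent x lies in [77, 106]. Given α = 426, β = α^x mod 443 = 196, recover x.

Compute 426^77 mod 443 = 2, then multiply by 426 repeatedly:
  426^77=2  426^78=409  426^79=135  426^80=363  426^81=31
  426^82=359  426^83=99  426^84=89  426^85=259  426^86=27
  426^87=427  426^88=272  426^89=249  426^90=197  426^91=195
  426^92=229  426^93=94  426^94=174  426^95=143  426^96=227
  426^97=128  426^98=39  426^99=223  426^100=196
Found 196 at exponent 100.

100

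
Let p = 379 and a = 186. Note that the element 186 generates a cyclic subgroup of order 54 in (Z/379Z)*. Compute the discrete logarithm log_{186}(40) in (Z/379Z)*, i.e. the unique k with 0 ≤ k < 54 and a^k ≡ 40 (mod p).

Baby-step giant-step with m = ceil(sqrt(54)) = 8.
Baby table (186^j mod 379 for j=0..7):
  0:1  1:186  2:107  3:194  4:79  5:292  6:115  7:166
Giant step factor: 186^(-8) ≡ 197 (mod 379).
Scan 40·197^i mod 379 for i = 0, 1, …:
  i=0: 40   i=1: 300   i=2: 355   i=3: 199
  i=4: 166
Match at i=4, j=7: k = 4·8 + 7 = 39.

39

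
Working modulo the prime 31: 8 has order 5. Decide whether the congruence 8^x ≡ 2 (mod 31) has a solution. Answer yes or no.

2 ∈ ⟨8⟩ iff 2^5 ≡ 1 (mod 31), since |⟨8⟩| = 5.
2^5 mod 31 = 1.
Since 1 = 1, 2 lies in the subgroup.

yes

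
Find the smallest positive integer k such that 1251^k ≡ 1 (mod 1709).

427

The order of 1251 must divide p − 1 = 1708 = 2^2 · 7 · 61.
Divisors: 1, 2, 4, 7, 14, 28, 61, 122, 244, 427, 854, 1708.
Check each in increasing order: 1251^1 ≡ 1251;  1251^2 ≡ 1266;  1251^4 ≡ 1423;  1251^7 ≡ 1411;  1251^14 ≡ 1645;  1251^28 ≡ 678;  1251^61 ≡ 168;  1251^122 ≡ 880;  1251^244 ≡ 223;  1251^427 ≡ 1.
Smallest exponent giving 1 is 427.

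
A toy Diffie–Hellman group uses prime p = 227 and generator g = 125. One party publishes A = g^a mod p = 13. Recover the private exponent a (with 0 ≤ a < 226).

Baby-step giant-step with m = ceil(sqrt(226)) = 16.
Baby table (125^j mod 227 for j=0..15):
  0:1  1:125  2:189  3:17  4:82  5:35  6:62  7:32
  8:141  9:146  10:90  11:127  12:212  13:168  14:116  15:199
Giant step factor: 125^(-16) ≡ 43 (mod 227).
Scan 13·43^i mod 227 for i = 0, 1, …:
  i=0: 13   i=1: 105   i=2: 202   i=3: 60
  i=4: 83   i=5: 164   i=6: 15   i=7: 191
  i=8: 41   i=9: 174   i=10: 218   i=11: 67
  i=12: 157   i=13: 168
Match at i=13, j=13: a = 13·16 + 13 = 221.

221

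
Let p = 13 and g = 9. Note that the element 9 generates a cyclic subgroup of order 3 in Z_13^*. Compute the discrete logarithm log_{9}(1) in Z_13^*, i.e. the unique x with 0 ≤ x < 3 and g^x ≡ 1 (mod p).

0

Successive powers of 9 modulo 13:
  9^0=1
So 9^0 ≡ 1 (mod 13), giving x = 0.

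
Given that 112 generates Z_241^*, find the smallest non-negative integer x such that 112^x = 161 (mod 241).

Baby-step giant-step with m = ceil(sqrt(240)) = 16.
Baby table (112^j mod 241 for j=0..15):
  0:1  1:112  2:12  3:139  4:144  5:222  6:41  7:13
  8:10  9:156  10:120  11:185  12:235  13:51  14:169  15:130
Giant step factor: 112^(-16) ≡ 94 (mod 241).
Scan 161·94^i mod 241 for i = 0, 1, …:
  i=0: 161   i=1: 192   i=2: 214   i=3: 113
  i=4: 18   i=5: 5   i=6: 229   i=7: 77
  i=8: 8   i=9: 29   i=10: 75   i=11: 61
  i=12: 191   i=13: 120
Match at i=13, j=10: x = 13·16 + 10 = 218.

218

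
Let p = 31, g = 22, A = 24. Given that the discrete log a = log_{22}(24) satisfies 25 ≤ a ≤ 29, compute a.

29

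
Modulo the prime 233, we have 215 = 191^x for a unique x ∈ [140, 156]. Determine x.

Compute 191^140 mod 233 = 81, then multiply by 191 repeatedly:
  191^140=81  191^141=93  191^142=55  191^143=20  191^144=92
  191^145=97  191^146=120  191^147=86  191^148=116  191^149=21
  191^150=50  191^151=230  191^152=126  191^153=67  191^154=215
Found 215 at exponent 154.

154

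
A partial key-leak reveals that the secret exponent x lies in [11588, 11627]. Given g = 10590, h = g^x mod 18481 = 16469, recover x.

Compute 10590^11588 mod 18481 = 3016, then multiply by 10590 repeatedly:
  10590^11588=3016  10590^11589=4272  10590^11590=17473  10590^11591=7298  10590^11592=16759
  10590^11593=4767  10590^11594=10919  10590^11595=15074  10590^11596=13263  10590^11597=18051
  10590^11598=11107  10590^11599=10046  10590^11600=10504  10590^11601=221  10590^11602=11784
  10590^11603=8848  10590^11604=1650  10590^11605=8955  10590^11606=7439  10590^11607=12988
  10590^11608=7318  10590^11609=6787  10590^11610=1721  10590^11611=3124  10590^11612=2170
  10590^11613=8417  10590^11614=2167  10590^11615=13609  10590^11616=4472  10590^11617=10158
  10590^11618=13800  10590^11619=12733  10590^11620=5094  10590^11621=17902  10590^11622=4082
  10590^11623=1321  10590^11624=17754  10590^11625=7647  10590^11626=16469
Found 16469 at exponent 11626.

11626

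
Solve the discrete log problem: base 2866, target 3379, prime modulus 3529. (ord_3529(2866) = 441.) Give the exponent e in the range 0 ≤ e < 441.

261

Baby-step giant-step with m = ceil(sqrt(441)) = 21.
Baby table (2866^j mod 3529 for j=0..20):
  0:1  1:2866  2:1973  3:1160  4:242  5:1888  6:1051  7:1929
  8:2100  9:1655  10:254  11:990  12:24  13:1733  14:1475  15:3137
  16:2279  17:2964  18:521  19:419  20:994
Giant step factor: 2866^(-21) ≡ 3482 (mod 3529).
Scan 3379·3482^i mod 3529 for i = 0, 1, …:
  i=0: 3379   i=1: 3521   i=2: 376   i=3: 3502
  i=4: 1269   i=5: 350   i=6: 1195   i=7: 299
  i=8: 63   i=9: 568   i=10: 1536   i=11: 1917
  i=12: 1655
Match at i=12, j=9: e = 12·21 + 9 = 261.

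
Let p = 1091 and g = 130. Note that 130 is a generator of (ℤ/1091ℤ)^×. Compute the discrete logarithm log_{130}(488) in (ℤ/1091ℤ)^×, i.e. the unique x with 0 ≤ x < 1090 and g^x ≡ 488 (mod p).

Baby-step giant-step with m = ceil(sqrt(1090)) = 34.
Baby table (130^j mod 1091 for j=0..33):
  0:1  1:130  2:535  3:817  4:383  5:695  6:888  7:885
  8:495  9:1072  10:803  11:745  12:842  13:360  14:978  15:584
  16:641  17:414  18:361  19:17  20:28  21:367  22:797  23:1056
  24:905  25:913  26:862  27:778  28:768  29:559  30:664  31:131
  32:665  33:261
Giant step factor: 130^(-34) ≡ 1081 (mod 1091).
Scan 488·1081^i mod 1091 for i = 0, 1, …:
  i=0: 488   i=1: 575   i=2: 796   i=3: 768
Match at i=3, j=28: x = 3·34 + 28 = 130.

130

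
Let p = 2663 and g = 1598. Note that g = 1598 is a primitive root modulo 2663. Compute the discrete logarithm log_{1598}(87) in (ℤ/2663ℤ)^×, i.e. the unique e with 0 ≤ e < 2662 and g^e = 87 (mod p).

908

Baby-step giant-step with m = ceil(sqrt(2662)) = 52.
Baby table (1598^j mod 2663 for j=0..51):
  0:1  1:1598  2:2450  3:490  4:98  5:2150  6:430  7:86
  8:1615  9:323  10:2195  11:439  12:1153  13:2361  14:2070  15:414
  16:1148  17:2360  18:472  19:627  20:658  21:2262  22:985  23:197
  24:572  25:647  26:662  27:665  28:133  29:2157  30:964  31:1258
  32:2382  33:1009  34:1267  35:786  36:1755  37:351  38:1668  39:2464
  40:1558  41:2442  42:1021  43:1802  44:893  45:2309  46:1527  47:838
  48:2298  49:2590  50:518  51:2234
Giant step factor: 1598^(-52) ≡ 509 (mod 2663).
Scan 87·509^i mod 2663 for i = 0, 1, …:
  i=0: 87   i=1: 1675   i=2: 415   i=3: 858
  i=4: 2653   i=5: 236   i=6: 289   i=7: 636
  i=8: 1501   i=9: 2391     …   i=16: 2052
  i=17: 572
Match at i=17, j=24: e = 17·52 + 24 = 908.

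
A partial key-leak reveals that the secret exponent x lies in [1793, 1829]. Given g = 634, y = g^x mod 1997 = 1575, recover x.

Compute 634^1793 mod 1997 = 110, then multiply by 634 repeatedly:
  634^1793=110  634^1794=1842  634^1795=1580  634^1796=1223  634^1797=546
  634^1798=683  634^1799=1670  634^1800=370  634^1801=931  634^1802=1139
  634^1803=1209  634^1804=1655  634^1805=845  634^1806=534  634^1807=1063
  634^1808=953  634^1809=1108  634^1810=1525  634^1811=302  634^1812=1753
  634^1813=1070  634^1814=1397  634^1815=1027  634^1816=96  634^1817=954
  634^1818=1742  634^1819=87  634^1820=1239  634^1821=705  634^1822=1639
  634^1823=686  634^1824=1575
Found 1575 at exponent 1824.

1824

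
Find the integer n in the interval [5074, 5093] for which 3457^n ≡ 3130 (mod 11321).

5087

Compute 3457^5074 mod 11321 = 4005, then multiply by 3457 repeatedly:
  3457^5074=4005  3457^5075=11023  3457^5076=25  3457^5077=7178  3457^5078=10035
  3457^5079=3451  3457^5080=9094  3457^5081=10862  3457^5082=9498  3457^5083=3686
  3457^5084=6377  3457^5085=3302  3457^5086=3446  3457^5087=3130
Found 3130 at exponent 5087.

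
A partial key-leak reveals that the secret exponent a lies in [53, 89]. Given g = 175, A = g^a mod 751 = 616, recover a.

Compute 175^53 mod 751 = 349, then multiply by 175 repeatedly:
  175^53=349  175^54=244  175^55=644  175^56=50  175^57=489
  175^58=712  175^59=685  175^60=466  175^61=442  175^62=748
  175^63=226  175^64=498  175^65=34  175^66=693  175^67=364
  175^68=616
Found 616 at exponent 68.

68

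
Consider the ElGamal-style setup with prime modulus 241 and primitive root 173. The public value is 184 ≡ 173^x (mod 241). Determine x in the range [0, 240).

177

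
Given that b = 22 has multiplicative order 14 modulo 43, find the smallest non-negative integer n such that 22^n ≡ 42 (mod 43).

Successive powers of 22 modulo 43:
  22^0=1  22^1=22  22^2=11  22^3=27  22^4=35  22^5=39
  22^6=41  22^7=42
So 22^7 ≡ 42 (mod 43), giving n = 7.

7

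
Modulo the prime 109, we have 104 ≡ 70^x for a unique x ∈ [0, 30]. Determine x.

2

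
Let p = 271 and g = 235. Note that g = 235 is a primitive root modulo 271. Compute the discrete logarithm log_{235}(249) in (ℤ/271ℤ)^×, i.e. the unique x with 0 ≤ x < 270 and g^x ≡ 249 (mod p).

61

Baby-step giant-step with m = ceil(sqrt(270)) = 17.
Baby table (235^j mod 271 for j=0..16):
  0:1  1:235  2:212  3:227  4:229  5:157  6:39  7:222
  8:138  9:181  10:259  11:161  12:166  13:257  14:233  15:13
  16:74
Giant step factor: 235^(-17) ≡ 218 (mod 271).
Scan 249·218^i mod 271 for i = 0, 1, …:
  i=0: 249   i=1: 82   i=2: 261   i=3: 259
Match at i=3, j=10: x = 3·17 + 10 = 61.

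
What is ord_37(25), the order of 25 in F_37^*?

The order of 25 must divide p − 1 = 36 = 2^2 · 3^2.
Divisors: 1, 2, 3, 4, 6, 9, 12, 18, 36.
Check each in increasing order: 25^1 ≡ 25;  25^2 ≡ 33;  25^3 ≡ 11;  25^4 ≡ 16;  25^6 ≡ 10;  25^9 ≡ 36;  25^12 ≡ 26;  25^18 ≡ 1.
Smallest exponent giving 1 is 18.

18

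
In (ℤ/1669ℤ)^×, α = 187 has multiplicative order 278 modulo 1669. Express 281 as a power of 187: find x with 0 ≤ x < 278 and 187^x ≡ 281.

101

Baby-step giant-step with m = ceil(sqrt(278)) = 17.
Baby table (187^j mod 1669 for j=0..16):
  0:1  1:187  2:1589  3:61  4:1393  5:127  6:383  7:1523
  8:1071  9:1666  10:1108  11:240  12:1486  13:828  14:1288  15:520
  16:438
Giant step factor: 187^(-17) ≡ 948 (mod 1669).
Scan 281·948^i mod 1669 for i = 0, 1, …:
  i=0: 281   i=1: 1017   i=2: 1103   i=3: 850
  i=4: 1342   i=5: 438
Match at i=5, j=16: x = 5·17 + 16 = 101.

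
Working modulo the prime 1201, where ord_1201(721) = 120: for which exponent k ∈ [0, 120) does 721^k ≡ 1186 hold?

27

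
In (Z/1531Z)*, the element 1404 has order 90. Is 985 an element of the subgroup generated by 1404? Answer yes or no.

no

985 ∈ ⟨1404⟩ iff 985^90 ≡ 1 (mod 1531), since |⟨1404⟩| = 90.
985^90 mod 1531 = 1006.
Since 1006 ≠ 1, 985 does not lie in the subgroup.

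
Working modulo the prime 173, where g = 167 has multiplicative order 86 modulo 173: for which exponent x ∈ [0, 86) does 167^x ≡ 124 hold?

16

Successive powers of 167 modulo 173:
  167^0=1  167^1=167  167^2=36  167^3=130  167^4=85  167^5=9
  167^6=119  167^7=151  167^8=132  167^9=73  167^10=81  167^11=33
  167^12=148  167^13=150  167^14=138  167^15=37  167^16=124
So 167^16 ≡ 124 (mod 173), giving x = 16.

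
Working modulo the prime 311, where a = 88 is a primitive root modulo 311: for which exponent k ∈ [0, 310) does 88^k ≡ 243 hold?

Baby-step giant-step with m = ceil(sqrt(310)) = 18.
Baby table (88^j mod 311 for j=0..17):
  0:1  1:88  2:280  3:71  4:28  5:287  6:65  7:122
  8:162  9:261  10:265  11:306  12:182  13:155  14:267  15:171
  16:120  17:297
Giant step factor: 88^(-18) ≡ 26 (mod 311).
Scan 243·26^i mod 311 for i = 0, 1, …:
  i=0: 243   i=1: 98   i=2: 60   i=3: 5
  i=4: 130   i=5: 270   i=6: 178   i=7: 274
  i=8: 282   i=9: 179   i=10: 300   i=11: 25
  i=12: 28
Match at i=12, j=4: k = 12·18 + 4 = 220.

220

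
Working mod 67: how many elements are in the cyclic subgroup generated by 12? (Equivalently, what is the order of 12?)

The order of 12 must divide p − 1 = 66 = 2 · 3 · 11.
Divisors: 1, 2, 3, 6, 11, 22, 33, 66.
Check each in increasing order: 12^1 ≡ 12;  12^2 ≡ 10;  12^3 ≡ 53;  12^6 ≡ 62;  12^11 ≡ 30;  12^22 ≡ 29;  12^33 ≡ 66;  12^66 ≡ 1.
Smallest exponent giving 1 is 66.

66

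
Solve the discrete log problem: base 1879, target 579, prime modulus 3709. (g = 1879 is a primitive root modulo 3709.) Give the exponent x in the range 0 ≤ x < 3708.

Baby-step giant-step with m = ceil(sqrt(3708)) = 61.
Baby table (1879^j mod 3709 for j=0..60):
  0:1  1:1879  2:3382  3:1261  4:3077  5:3061  6:2669  7:483
  8:2561  9:1546  10:787  11:2591  12:2281  13:2104  14:3331  15:1866
  16:1209  17:1803  18:1520  19:150  20:3675  21:2876  22:3700  23:1634
  24:2943  25:3487  26:1979  27:2123  28:1942  29:3071  30:2914  31:922
  32:335  33:2644  34:1725  35:3318  36:3402  37:1751  38:246  39:2318
  40:1156  41:2359  42:306  43:79  44:81  45:130  46:3185  47:1998
  48:734  49:3147  50:1067  51:2033  52:3446  53:2829  54:694  55:2167
  56:3020  57:3519  58:2763  59:2786  60:1495
Giant step factor: 1879^(-61) ≡ 413 (mod 3709).
Scan 579·413^i mod 3709 for i = 0, 1, …:
  i=0: 579   i=1: 1751
Match at i=1, j=37: x = 1·61 + 37 = 98.

98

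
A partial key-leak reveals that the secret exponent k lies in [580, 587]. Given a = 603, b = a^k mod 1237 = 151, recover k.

Compute 603^580 mod 1237 = 621, then multiply by 603 repeatedly:
  603^580=621  603^581=889  603^582=446  603^583=509  603^584=151
Found 151 at exponent 584.

584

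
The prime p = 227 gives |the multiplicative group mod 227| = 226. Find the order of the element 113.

The order of 113 must divide p − 1 = 226 = 2 · 113.
Divisors: 1, 2, 113, 226.
Check each in increasing order: 113^1 ≡ 113;  113^2 ≡ 57;  113^113 ≡ 1.
Smallest exponent giving 1 is 113.

113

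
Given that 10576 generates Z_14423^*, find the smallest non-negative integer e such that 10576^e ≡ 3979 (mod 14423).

13755

Baby-step giant-step with m = ceil(sqrt(14422)) = 121.
Baby table (10576^j mod 14423 for j=0..120):
  0:1  1:10576  2:1411  3:9354  4:547  5:1449  6:7398  7:10896
  8:10749  9:13761  10:8266  11:3413  12:9542  13:12884  14:7103  15:6344
  16:12771  17:9124  18:5554  19:8648  20:5005  21:470  22:9208  23:14135
  24:11788  25:11899  26:3149  27:1117  28:955  29:3980  30:6166  31:5233
  32:3157  33:13610  34:12243  35:6697  36:10542  37:2402  38:4649  39:14240
  40:11697  41:1401  42:4555  43:860  44:8870  45:1928  46:10829  47:8884
  48:5762  49:1737  50:10033  51:13420  52:7600  53:12644  54:7311  55:13856
  56:3376  57:7651  58:3946  59:7157  60:528  61:2427  62:9435  63:6246
  64:356  65:653  66:11934  67:12734  68:7233  69:11039  70:8702  71:13612
  72:4549  73:9519  74:404  75:3496  76:7547  77:190  78:4643  79:8476
  80:3231  81:2969  82:1273  83:6589  84:7751  85:8667  86:4027  87:12856
  88:13858  89:10105  90:10473  91:8231  92:8251  93:3426  94:2800  95:2381
  96:13321  97:13455  98:2762  99:4337  100:2972  101:4155  102:10822  103:6967
  104:10308  105:8374  106:6204  107:3277  108:13506  109:8487  110:4183  111:4067
  112:3206  113:12606  114:9267  115:3507  116:8499  117:1288  118:6576  119:70
  120:4747
Giant step factor: 10576^(-121) ≡ 12198 (mod 14423).
Scan 3979·12198^i mod 14423 for i = 0, 1, …:
  i=0: 3979   i=1: 2447   i=2: 7319   i=3: 13215
  i=4: 5122   i=5: 12143   i=6: 10527   i=7: 377
  i=8: 12132   i=9: 6156     …   i=112: 8919
  i=113: 1273
Match at i=113, j=82: e = 113·121 + 82 = 13755.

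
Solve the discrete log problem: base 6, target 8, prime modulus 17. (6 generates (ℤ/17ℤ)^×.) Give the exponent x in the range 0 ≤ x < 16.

Successive powers of 6 modulo 17:
  6^0=1  6^1=6  6^2=2  6^3=12  6^4=4  6^5=7
  6^6=8
So 6^6 ≡ 8 (mod 17), giving x = 6.

6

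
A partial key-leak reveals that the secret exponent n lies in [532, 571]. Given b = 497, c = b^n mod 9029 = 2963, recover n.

532

Compute 497^532 mod 9029 = 2963, then multiply by 497 repeatedly:
  497^532=2963
Found 2963 at exponent 532.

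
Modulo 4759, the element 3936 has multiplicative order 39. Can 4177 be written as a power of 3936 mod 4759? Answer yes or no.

4177 ∈ ⟨3936⟩ iff 4177^39 ≡ 1 (mod 4759), since |⟨3936⟩| = 39.
4177^39 mod 4759 = 4657.
Since 4657 ≠ 1, 4177 does not lie in the subgroup.

no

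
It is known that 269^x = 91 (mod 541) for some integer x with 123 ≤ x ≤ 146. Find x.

Compute 269^123 mod 541 = 392, then multiply by 269 repeatedly:
  269^123=392  269^124=494  269^125=341  269^126=300  269^127=91
Found 91 at exponent 127.

127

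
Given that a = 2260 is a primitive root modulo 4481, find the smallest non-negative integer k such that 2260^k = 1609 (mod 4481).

594

Baby-step giant-step with m = ceil(sqrt(4480)) = 67.
Baby table (2260^j mod 4481 for j=0..66):
  0:1  1:2260  2:3741  3:3494  4:918  5:4458  6:1792  7:3577
  8:296  9:1291  10:529  11:3594  12:2868  13:2154  14:1674  15:1276
  16:2477  17:1251  18:4230  19:1827  20:2019  21:1282  22:2594  23:1292
  24:2789  25:2854  26:1881  27:3072  28:1651  29:3068  30:1573  31:1547
  32:1040  33:2356  34:1132  35:4150  36:267  37:2966  38:4065  39:850
  40:3132  41:2821  42:3478  43:606  44:2855  45:4141  46:2332  47:664
  48:3986  49:1550  50:3339  51:136  52:2652  53:2423  54:198  55:3861
  56:1353  57:1738  58:2524  59:4408  60:817  61:248  62:355  63:201
  64:1679  65:3614  66:3258
Giant step factor: 2260^(-67) ≡ 1057 (mod 4481).
Scan 1609·1057^i mod 4481 for i = 0, 1, …:
  i=0: 1609   i=1: 2414   i=2: 1909   i=3: 1363
  i=4: 2290   i=5: 790   i=6: 1564   i=7: 4140
  i=8: 2524
Match at i=8, j=58: k = 8·67 + 58 = 594.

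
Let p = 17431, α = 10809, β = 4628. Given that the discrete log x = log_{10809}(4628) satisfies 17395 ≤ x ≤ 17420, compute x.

Compute 10809^17395 mod 17431 = 10429, then multiply by 10809 repeatedly:
  10809^17395=10429  10809^17396=784  10809^17397=2790  10809^17398=1480  10809^17399=13093
  10809^17400=17379  10809^17401=13155  10809^17402=7728  10809^17403=2600  10809^17404=4628
Found 4628 at exponent 17404.

17404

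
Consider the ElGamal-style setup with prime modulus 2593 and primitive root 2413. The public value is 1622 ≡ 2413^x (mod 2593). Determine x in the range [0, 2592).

Baby-step giant-step with m = ceil(sqrt(2592)) = 51.
Baby table (2413^j mod 2593 for j=0..50):
  0:1  1:2413  2:1284  3:2250  4:2101  5:398  6:964  7:211
  8:915  9:1252  10:231  11:2501  12:1002  13:1150  14:440  15:1183
  16:2279  17:2067  18:1332  19:1389  20:1501  21:2085  22:685  23:1164
  24:513  25:1008  26:70  27:365  28:1718  29:1920  30:1862  31:1930
  32:62  33:1805  34:1818  35:2071  36:612  37:1339  38:129  39:117
  40:2277  41:2427  42:1357  43:2075  44:2485  45:1289  46:1350  47:742
  48:1276  49:1097  50:2201
Giant step factor: 2413^(-51) ≡ 1143 (mod 2593).
Scan 1622·1143^i mod 2593 for i = 0, 1, …:
  i=0: 1622   i=1: 2544   i=2: 1039   i=3: 2576
  i=4: 1313   i=5: 2005   i=6: 2096   i=7: 2389
  i=8: 198   i=9: 723     …   i=42: 2068
  i=43: 1501
Match at i=43, j=20: x = 43·51 + 20 = 2213.

2213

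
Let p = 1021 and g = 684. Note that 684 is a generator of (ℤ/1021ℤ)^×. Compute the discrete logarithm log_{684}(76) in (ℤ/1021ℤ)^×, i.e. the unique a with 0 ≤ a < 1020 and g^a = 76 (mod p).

841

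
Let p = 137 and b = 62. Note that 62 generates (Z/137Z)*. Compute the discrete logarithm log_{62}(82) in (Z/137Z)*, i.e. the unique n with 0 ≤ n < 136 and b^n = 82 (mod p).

131

Baby-step giant-step with m = ceil(sqrt(136)) = 12.
Baby table (62^j mod 137 for j=0..11):
  0:1  1:62  2:8  3:85  4:64  5:132  6:101  7:97
  8:123  9:91  10:25  11:43
Giant step factor: 62^(-12) ≡ 87 (mod 137).
Scan 82·87^i mod 137 for i = 0, 1, …:
  i=0: 82   i=1: 10   i=2: 48   i=3: 66
  i=4: 125   i=5: 52   i=6: 3   i=7: 124
  i=8: 102   i=9: 106   i=10: 43
Match at i=10, j=11: n = 10·12 + 11 = 131.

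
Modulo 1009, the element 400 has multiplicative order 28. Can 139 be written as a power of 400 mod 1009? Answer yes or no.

139 ∈ ⟨400⟩ iff 139^28 ≡ 1 (mod 1009), since |⟨400⟩| = 28.
139^28 mod 1009 = 1.
Since 1 = 1, 139 lies in the subgroup.

yes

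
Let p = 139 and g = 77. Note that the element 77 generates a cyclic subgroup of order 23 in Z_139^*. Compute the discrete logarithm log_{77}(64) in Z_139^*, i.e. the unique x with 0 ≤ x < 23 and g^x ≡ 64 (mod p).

11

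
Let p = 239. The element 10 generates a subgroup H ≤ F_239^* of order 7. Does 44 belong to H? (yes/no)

yes

⟨10⟩ has order 7; its elements mod 239 are {1, 10, 24, 44, 98, 100, 201}.
44 is in this set.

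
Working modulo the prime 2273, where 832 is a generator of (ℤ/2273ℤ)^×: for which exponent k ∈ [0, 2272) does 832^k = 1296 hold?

1956

Baby-step giant-step with m = ceil(sqrt(2272)) = 48.
Baby table (832^j mod 2273 for j=0..47):
  0:1  1:832  2:1232  3:2174  4:1733  5:774  6:709  7:1181
  8:656  9:272  10:1277  11:973  12:348  13:865  14:1412  15:1916
  16:739  17:1138  18:1248  19:1848  20:988  21:1463  22:1161  23:2200
  24:635  25:984  26:408  27:779  28:323  29:522  30:161  31:2118
  32:601  33:2245  34:1707  35:1872  36:499  37:1482  38:1058  39:605
  40:1027  41:2089  42:1476  43:612  44:32  45:1621  46:783  47:1378
Giant step factor: 832^(-48) ≡ 1486 (mod 2273).
Scan 1296·1486^i mod 2273 for i = 0, 1, …:
  i=0: 1296   i=1: 625   i=2: 1366   i=3: 87
  i=4: 1994   i=5: 1365   i=6: 874   i=7: 881
  i=8: 2191   i=9: 890     …   i=39: 1042
  i=40: 499
Match at i=40, j=36: k = 40·48 + 36 = 1956.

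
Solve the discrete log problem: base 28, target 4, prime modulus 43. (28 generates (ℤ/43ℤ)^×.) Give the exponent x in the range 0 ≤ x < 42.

36

Baby-step giant-step with m = ceil(sqrt(42)) = 7.
Baby table (28^j mod 43 for j=0..6):
  0:1  1:28  2:10  3:22  4:14  5:5  6:11
Giant step factor: 28^(-7) ≡ 37 (mod 43).
Scan 4·37^i mod 43 for i = 0, 1, …:
  i=0: 4   i=1: 19   i=2: 15   i=3: 39
  i=4: 24   i=5: 28
Match at i=5, j=1: x = 5·7 + 1 = 36.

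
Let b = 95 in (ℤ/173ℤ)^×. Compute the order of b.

The order of 95 must divide p − 1 = 172 = 2^2 · 43.
Divisors: 1, 2, 4, 43, 86, 172.
Check each in increasing order: 95^1 ≡ 95;  95^2 ≡ 29;  95^4 ≡ 149;  95^43 ≡ 1.
Smallest exponent giving 1 is 43.

43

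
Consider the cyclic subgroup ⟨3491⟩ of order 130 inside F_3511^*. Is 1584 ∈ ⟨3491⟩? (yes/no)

1584 ∈ ⟨3491⟩ iff 1584^130 ≡ 1 (mod 3511), since |⟨3491⟩| = 130.
1584^130 mod 3511 = 227.
Since 227 ≠ 1, 1584 does not lie in the subgroup.

no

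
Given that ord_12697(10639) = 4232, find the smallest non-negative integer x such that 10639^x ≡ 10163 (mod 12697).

Baby-step giant-step with m = ceil(sqrt(4232)) = 66.
Baby table (10639^j mod 12697 for j=0..65):
  0:1  1:10639  2:7263  3:9812  4:7831  5:8992  6:6690  7:8225
  8:10748  9:11487  10:1568  11:10791  12:11872  13:9149  14:1009  15:5786
  16:2198  17:9345  18:3945  19:7270  20:8103  21:7884  22:1494  23:10719
  24:7684  25:6790  26:5577  27:622  28:2321  29:10151  30:8504  31:7931
  32:6344  33:9261  34:11756  35:6634  36:9200  37:10324  38:7986  39:7427
  40:2422  41:5445  42:5641  43:8577  44:10061  45:3269  46:1808  47:12054
  48:2806  49:2387  50:1293  51:5376  52:7976  53:2613  54:5974  55:8901
  56:3513  57:7536  58:6646  59:9898  60:8601  61:11457  62:12520  63:8750
  64:9543  65:2765
Giant step factor: 10639^(-66) ≡ 7814 (mod 12697).
Scan 10163·7814^i mod 12697 for i = 0, 1, …:
  i=0: 10163   i=1: 6644   i=2: 10880   i=3: 9905
  i=4: 9455   i=5: 10224   i=6: 812   i=7: 9165
  i=8: 4230   i=9: 2929     …   i=14: 5449
  i=15: 5445
Match at i=15, j=41: x = 15·66 + 41 = 1031.

1031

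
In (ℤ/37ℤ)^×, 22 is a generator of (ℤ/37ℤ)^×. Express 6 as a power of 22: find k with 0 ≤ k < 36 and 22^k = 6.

9

Successive powers of 22 modulo 37:
  22^0=1  22^1=22  22^2=3  22^3=29  22^4=9  22^5=13
  22^6=27  22^7=2  22^8=7  22^9=6
So 22^9 ≡ 6 (mod 37), giving k = 9.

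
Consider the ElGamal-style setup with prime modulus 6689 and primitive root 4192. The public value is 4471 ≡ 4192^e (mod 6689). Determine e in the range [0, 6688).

567

Baby-step giant-step with m = ceil(sqrt(6688)) = 82.
Baby table (4192^j mod 6689 for j=0..81):
  0:1  1:4192  2:861  3:3941  4:5531  5:1878  6:6312  7:4909
  8:3164  9:5890  10:1781  11:1028  12:1660  13:2160  14:4503  15:218
  16:4152  17:406  18:2946  19:1738  20:1375  21:4771  22:6611  23:785
  24:6421  25:296  26:3367  27:674  28:2650  29:5060  30:701  31:2121
  32:1551  33:84  34:4300  35:5434  36:3283  37:3063  38:3905  39:1777
  40:4327  41:4905  42:6463  43:2446  44:6084  45:5660  46:837  47:3668
  48:4934  49:940  50:659  51:6660  52:5523  53:1787  54:6113  55:137
  56:5739  57:4244  58:4797  59:1890  60:3104  61:1863  62:3633  63:5372
  64:4250  65:3193  66:367  67:6683  68:1604  69:1523  70:3110  71:259
  72:2110  73:2262  74:3991  75:1083  76:4794  77:2692  78:521  79:3418
  80:418  81:6427
Giant step factor: 4192^(-82) ≡ 6285 (mod 6689).
Scan 4471·6285^i mod 6689 for i = 0, 1, …:
  i=0: 4471   i=1: 6435   i=2: 2281   i=3: 1558
  i=4: 6023   i=5: 1504   i=6: 1083
Match at i=6, j=75: e = 6·82 + 75 = 567.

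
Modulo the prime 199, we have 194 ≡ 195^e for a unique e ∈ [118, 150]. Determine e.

123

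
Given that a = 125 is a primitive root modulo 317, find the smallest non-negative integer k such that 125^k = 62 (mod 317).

Baby-step giant-step with m = ceil(sqrt(316)) = 18.
Baby table (125^j mod 317 for j=0..17):
  0:1  1:125  2:92  3:88  4:222  5:171  6:136  7:199
  8:149  9:239  10:77  11:115  12:110  13:119  14:293  15:170
  16:11  17:107
Giant step factor: 125^(-18) ≡ 26 (mod 317).
Scan 62·26^i mod 317 for i = 0, 1, …:
  i=0: 62   i=1: 27   i=2: 68   i=3: 183
  i=4: 3   i=5: 78   i=6: 126   i=7: 106
  i=8: 220   i=9: 14     …   i=13: 287
  i=14: 171
Match at i=14, j=5: k = 14·18 + 5 = 257.

257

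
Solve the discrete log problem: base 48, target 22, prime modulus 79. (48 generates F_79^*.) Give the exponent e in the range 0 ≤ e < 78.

18

Baby-step giant-step with m = ceil(sqrt(78)) = 9.
Baby table (48^j mod 79 for j=0..8):
  0:1  1:48  2:13  3:71  4:11  5:54  6:64  7:70
  8:42
Giant step factor: 48^(-9) ≡ 27 (mod 79).
Scan 22·27^i mod 79 for i = 0, 1, …:
  i=0: 22   i=1: 41   i=2: 1
Match at i=2, j=0: e = 2·9 + 0 = 18.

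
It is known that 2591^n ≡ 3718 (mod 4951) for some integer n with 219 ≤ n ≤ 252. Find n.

219

Compute 2591^219 mod 4951 = 3718, then multiply by 2591 repeatedly:
  2591^219=3718
Found 3718 at exponent 219.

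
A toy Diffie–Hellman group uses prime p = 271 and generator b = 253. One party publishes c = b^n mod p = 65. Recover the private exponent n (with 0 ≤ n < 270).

155

Baby-step giant-step with m = ceil(sqrt(270)) = 17.
Baby table (253^j mod 271 for j=0..16):
  0:1  1:253  2:53  3:130  4:99  5:115  6:98  7:133
  8:45  9:3  10:217  11:159  12:119  13:26  14:74  15:23
  16:128
Giant step factor: 253^(-17) ≡ 269 (mod 271).
Scan 65·269^i mod 271 for i = 0, 1, …:
  i=0: 65   i=1: 141   i=2: 260   i=3: 22
  i=4: 227   i=5: 88   i=6: 95   i=7: 81
  i=8: 109   i=9: 53
Match at i=9, j=2: n = 9·17 + 2 = 155.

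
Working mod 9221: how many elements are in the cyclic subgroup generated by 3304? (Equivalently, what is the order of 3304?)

9220

The order of 3304 must divide p − 1 = 9220 = 2^2 · 5 · 461.
Divisors: 1, 2, 4, 5, 10, 20, 461, 922, 1844, 2305, 4610, 9220.
Check each in increasing order: 3304^1 ≡ 3304;  3304^2 ≡ 7973;  3304^4 ≡ 8376;  3304^5 ≡ 2083;  3304^10 ≡ 5019;  3304^20 ≡ 7810;  3304^461 ≡ 5135;  3304^922 ≡ 5386;  3304^1844 ≡ 8951;  3304^2305 ≡ 5921;  3304^4610 ≡ 9220;  3304^9220 ≡ 1.
Smallest exponent giving 1 is 9220.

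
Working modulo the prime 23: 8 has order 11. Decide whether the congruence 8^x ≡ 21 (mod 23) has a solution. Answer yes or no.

no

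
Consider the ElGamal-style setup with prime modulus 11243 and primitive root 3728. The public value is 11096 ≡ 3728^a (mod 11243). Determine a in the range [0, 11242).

4159

Baby-step giant-step with m = ceil(sqrt(11242)) = 107.
Baby table (3728^j mod 11243 for j=0..106):
  0:1  1:3728  2:1636  3:5302  4:662  5:5719  6:3704  7:2108
  8:11010  9:8330  10:1074  11:1364  12:3156  13:5390  14:2679  15:3528
  16:9317  17:4149  18:8347  19:8235  20:6690  21:3346  22:5401  23:9958
  24:10281  25:181  26:188  27:3798  28:4007  29:7392  30:783  31:7087
  32:10529  33:2799  34:1168  35:3263  36:10781  37:9086  38:8692  39:1450
  40:8960  41:11170  42:8931  43:4245  44:6459  45:7889  46:9747  47:10683
  48:3518  49:5766  50:10275  51:299  52:1615  53:5715  54:35  55:6807
  56:1045  57:5682  58:684  59:9034  60:5967  61:6322  62:3088  63:10475
  64:3861  65:2768  66:9273  67:8762  68:3821  69:11050  70:48  71:10299
  72:11070  73:7150  74:9290  75:4680  76:9147  77:11240  78:59  79:6335
  80:6580  81:9257  82:5329  83:131  84:4919  85:699  86:8739  87:8021
  88:7151  89:1775  90:6316  91:3206  92:659  93:5778  94:10039  95:8688
  96:9024  97:2416  98:1205  99:6283  100:3855  101:2886  102:10700  103:10679
  104:11092  105:10465  106:310
Giant step factor: 3728^(-107) ≡ 1187 (mod 11243).
Scan 11096·1187^i mod 11243 for i = 0, 1, …:
  i=0: 11096   i=1: 5399   i=2: 103   i=3: 9831
  i=4: 10406   i=5: 7108   i=6: 4946   i=7: 2056
  i=8: 741   i=9: 2613     …   i=37: 9022
  i=38: 5778
Match at i=38, j=93: a = 38·107 + 93 = 4159.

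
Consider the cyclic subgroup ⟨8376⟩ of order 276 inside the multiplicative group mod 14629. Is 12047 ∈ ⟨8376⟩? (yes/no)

yes

12047 ∈ ⟨8376⟩ iff 12047^276 ≡ 1 (mod 14629), since |⟨8376⟩| = 276.
12047^276 mod 14629 = 1.
Since 1 = 1, 12047 lies in the subgroup.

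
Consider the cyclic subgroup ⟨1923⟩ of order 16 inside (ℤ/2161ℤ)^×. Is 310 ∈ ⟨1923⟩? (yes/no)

no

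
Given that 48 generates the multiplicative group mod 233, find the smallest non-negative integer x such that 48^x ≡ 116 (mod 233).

Baby-step giant-step with m = ceil(sqrt(232)) = 16.
Baby table (48^j mod 233 for j=0..15):
  0:1  1:48  2:207  3:150  4:210  5:61  6:132  7:45
  8:63  9:228  10:226  11:130  12:182  13:115  14:161  15:39
Giant step factor: 48^(-16) ≡ 204 (mod 233).
Scan 116·204^i mod 233 for i = 0, 1, …:
  i=0: 116   i=1: 131   i=2: 162   i=3: 195
  i=4: 170   i=5: 196   i=6: 141   i=7: 105
  i=8: 217   i=9: 231   i=10: 58   i=11: 182
Match at i=11, j=12: x = 11·16 + 12 = 188.

188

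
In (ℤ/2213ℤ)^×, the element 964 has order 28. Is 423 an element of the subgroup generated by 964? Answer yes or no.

no

423 ∈ ⟨964⟩ iff 423^28 ≡ 1 (mod 2213), since |⟨964⟩| = 28.
423^28 mod 2213 = 1895.
Since 1895 ≠ 1, 423 does not lie in the subgroup.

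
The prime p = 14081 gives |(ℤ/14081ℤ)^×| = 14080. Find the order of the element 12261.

2816

The order of 12261 must divide p − 1 = 14080 = 2^8 · 5 · 11.
Divisors: 1, 2, 4, 5, 8, 10, 11, 16, 20, 22, 32, 40, 44, 55, 64, 80, 88, 110, 128, 160, 176, 220, 256, 320, 352, 440, 640, 704, 880, 1280, 1408, 1760, 2816, 3520, 7040, 14080.
Check each in increasing order: 12261^1 ≡ 12261;  12261^2 ≡ 3365;  12261^4 ≡ 2101;  12261^5 ≡ 6212;  12261^8 ≡ 6848;  12261^10 ≡ 7004;  12261^11 ≡ 10106;  12261^16 ≡ 5374;  12261^20 ≡ 11893;  12261^22 ≡ 1743;  12261^32 ≡ 13826;  12261^40 ≡ 13885;  12261^44 ≡ 10634;  12261^55 ≡ 1012;  12261^64 ≡ 8701;  12261^80 ≡ 10254;  12261^88 ≡ 11526;  12261^110 ≡ 10312;  12261^128 ≡ 7945;  12261^160 ≡ 1689;  12261^176 ≡ 8522;  12261^220 ≡ 11713;  12261^256 ≡ 11983;  12261^320 ≡ 8359;  12261^352 ≡ 8767;  12261^440 ≡ 3186;  12261^640 ≡ 2959;  12261^704 ≡ 6191;  12261^880 ≡ 12276;  12261^1280 ≡ 11380;  12261^1408 ≡ 14080;  12261^1760 ≡ 5314;  12261^2816 ≡ 1.
Smallest exponent giving 1 is 2816.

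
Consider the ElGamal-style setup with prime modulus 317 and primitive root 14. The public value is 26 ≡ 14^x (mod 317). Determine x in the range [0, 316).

226

Baby-step giant-step with m = ceil(sqrt(316)) = 18.
Baby table (14^j mod 317 for j=0..17):
  0:1  1:14  2:196  3:208  4:59  5:192  6:152  7:226
  8:311  9:233  10:92  11:20  12:280  13:116  14:39  15:229
  16:36  17:187
Giant step factor: 14^(-18) ≡ 58 (mod 317).
Scan 26·58^i mod 317 for i = 0, 1, …:
  i=0: 26   i=1: 240   i=2: 289   i=3: 278
  i=4: 274   i=5: 42   i=6: 217   i=7: 223
  i=8: 254   i=9: 150   i=10: 141   i=11: 253
  i=12: 92
Match at i=12, j=10: x = 12·18 + 10 = 226.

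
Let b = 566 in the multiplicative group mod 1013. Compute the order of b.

1012

The order of 566 must divide p − 1 = 1012 = 2^2 · 11 · 23.
Divisors: 1, 2, 4, 11, 22, 23, 44, 46, 92, 253, 506, 1012.
Check each in increasing order: 566^1 ≡ 566;  566^2 ≡ 248;  566^4 ≡ 724;  566^11 ≡ 829;  566^22 ≡ 427;  566^23 ≡ 588;  566^44 ≡ 1002;  566^46 ≡ 311;  566^92 ≡ 486;  566^253 ≡ 45;  566^506 ≡ 1012;  566^1012 ≡ 1.
Smallest exponent giving 1 is 1012.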